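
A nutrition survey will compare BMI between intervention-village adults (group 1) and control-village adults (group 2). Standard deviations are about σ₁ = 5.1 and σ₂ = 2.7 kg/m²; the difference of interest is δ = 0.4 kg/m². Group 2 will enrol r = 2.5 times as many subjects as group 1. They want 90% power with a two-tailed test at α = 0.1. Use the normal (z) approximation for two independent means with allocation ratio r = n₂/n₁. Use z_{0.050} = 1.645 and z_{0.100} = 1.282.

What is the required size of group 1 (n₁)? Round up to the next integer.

n₁ = (z_{α/2} + z_β)² · (σ₁² + σ₂²/r) / δ²
   = (1.645 + 1.282)² · (5.1² + 2.7²/2.5) / 0.4²
   = 8.5673 · (26.01 + 2.916) / 0.16
   = 8.5673 · 28.926 / 0.16
   = 1548.87
Round up → n₁ = 1549; n₂ = r·n₁ = 2.5 × 1549 = 3873.

n₁ = 1549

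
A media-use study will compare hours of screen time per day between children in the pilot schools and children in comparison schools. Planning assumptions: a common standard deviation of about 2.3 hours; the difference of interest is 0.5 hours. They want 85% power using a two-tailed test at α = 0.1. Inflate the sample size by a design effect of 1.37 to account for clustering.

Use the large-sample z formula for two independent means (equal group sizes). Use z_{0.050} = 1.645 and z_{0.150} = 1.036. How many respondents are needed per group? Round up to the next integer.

n = 417 per group

n = (z_{α/2} + z_β)² · (σ₁² + σ₂²) / δ²
  = (1.645 + 1.036)² · (2·2.3² = 10.58) / 0.5²
  = 7.1878 · 10.58 / 0.25
  = 304.19
Design effect: 1.37 × 304.19 = 416.73.
Round up → n = 417 per group.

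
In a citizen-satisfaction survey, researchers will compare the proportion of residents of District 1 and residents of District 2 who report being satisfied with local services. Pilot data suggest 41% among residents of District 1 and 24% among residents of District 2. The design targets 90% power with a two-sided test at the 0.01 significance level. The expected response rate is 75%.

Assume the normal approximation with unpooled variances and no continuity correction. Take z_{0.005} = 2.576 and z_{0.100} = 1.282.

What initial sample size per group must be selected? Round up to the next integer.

n = 292 per group

n = (z_{α/2} + z_β)² · [p₁(1−p₁) + p₂(1−p₂)] / (p₁ − p₂)²
  = (2.576 + 1.282)² · (0.41·0.59 + 0.24·0.76) / (0.17)²
  = (3.858)² · (0.2419 + 0.1824) / 0.0289
  = 14.8842 · 0.4243 / 0.0289
  = 218.52
Adjust for 75% response: 218.52 / 0.75 = 291.37.
Round up → n = 292 per group.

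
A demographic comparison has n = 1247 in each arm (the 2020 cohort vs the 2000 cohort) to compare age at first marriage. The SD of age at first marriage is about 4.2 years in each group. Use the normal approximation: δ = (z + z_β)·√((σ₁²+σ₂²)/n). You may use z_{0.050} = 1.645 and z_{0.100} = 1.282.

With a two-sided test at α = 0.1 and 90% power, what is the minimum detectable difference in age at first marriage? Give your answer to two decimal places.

δ = (z_{α/2} + z_β) · √((σ₁²+σ₂²)/n)
  = (1.645 + 1.282) · √(35.28/1247)
  = 2.927 · √0.02829
  = 2.927 · 0.1682
  = 0.4923

Minimum detectable difference ≈ 0.49 years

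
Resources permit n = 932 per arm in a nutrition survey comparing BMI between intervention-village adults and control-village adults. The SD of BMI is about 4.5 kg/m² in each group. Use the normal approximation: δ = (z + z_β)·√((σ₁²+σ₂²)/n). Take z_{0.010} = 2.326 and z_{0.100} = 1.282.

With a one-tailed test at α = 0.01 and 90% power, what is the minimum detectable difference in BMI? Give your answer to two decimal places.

Minimum detectable difference ≈ 0.75 kg/m²

δ = (z_α + z_β) · √((σ₁²+σ₂²)/n)
  = (2.326 + 1.282) · √(40.5/932)
  = 3.608 · √0.04345
  = 3.608 · 0.2085
  = 0.7521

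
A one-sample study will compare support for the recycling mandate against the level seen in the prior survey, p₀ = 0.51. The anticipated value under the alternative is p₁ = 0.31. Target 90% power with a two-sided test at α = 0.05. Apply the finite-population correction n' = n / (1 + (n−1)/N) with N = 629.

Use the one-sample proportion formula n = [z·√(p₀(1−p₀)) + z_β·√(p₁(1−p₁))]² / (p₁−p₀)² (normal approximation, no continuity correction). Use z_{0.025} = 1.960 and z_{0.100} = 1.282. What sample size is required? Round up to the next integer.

n = [z_{α/2}·√(p₀q₀) + z_β·√(p₁q₁)]² / (p₁ − p₀)²
  = [1.960·√(0.51·0.49) + 1.282·√(0.31·0.69)]² / (-0.20)²
  = [1.960·0.4999 + 1.282·0.4625]² / 0.0400
  = [1.5727]² / 0.0400
  = 61.84
Finite-population correction (N = 629): 61.84 / (1 + (61.84 − 1)/629) = 56.38.
Round up → n = 57.

n = 57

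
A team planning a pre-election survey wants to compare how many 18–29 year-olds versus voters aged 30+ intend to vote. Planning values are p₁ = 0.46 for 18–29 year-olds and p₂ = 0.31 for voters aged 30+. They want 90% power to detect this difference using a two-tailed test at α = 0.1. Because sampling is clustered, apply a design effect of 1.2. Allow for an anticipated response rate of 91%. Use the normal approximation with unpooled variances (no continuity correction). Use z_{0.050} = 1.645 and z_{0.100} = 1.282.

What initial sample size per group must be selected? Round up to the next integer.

n = 233 per group

n = (z_{α/2} + z_β)² · [p₁(1−p₁) + p₂(1−p₂)] / (p₁ − p₂)²
  = (1.645 + 1.282)² · (0.46·0.54 + 0.31·0.69) / (0.15)²
  = (2.927)² · (0.2484 + 0.2139) / 0.0225
  = 8.5673 · 0.4623 / 0.0225
  = 176.03
Design effect: 1.2 × 176.03 = 211.24.
Adjust for 91% response: 211.24 / 0.91 = 232.13.
Round up → n = 233 per group.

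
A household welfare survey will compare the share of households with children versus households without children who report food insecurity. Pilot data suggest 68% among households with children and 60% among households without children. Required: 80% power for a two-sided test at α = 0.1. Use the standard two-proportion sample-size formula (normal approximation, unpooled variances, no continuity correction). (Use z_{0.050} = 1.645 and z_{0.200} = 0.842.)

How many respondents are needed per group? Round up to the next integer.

n = (z_{α/2} + z_β)² · [p₁(1−p₁) + p₂(1−p₂)] / (p₁ − p₂)²
  = (1.645 + 0.842)² · (0.68·0.32 + 0.60·0.40) / (0.08)²
  = (2.487)² · (0.2176 + 0.2400) / 0.0064
  = 6.1852 · 0.4576 / 0.0064
  = 442.24
Round up → n = 443 per group.

n = 443 per group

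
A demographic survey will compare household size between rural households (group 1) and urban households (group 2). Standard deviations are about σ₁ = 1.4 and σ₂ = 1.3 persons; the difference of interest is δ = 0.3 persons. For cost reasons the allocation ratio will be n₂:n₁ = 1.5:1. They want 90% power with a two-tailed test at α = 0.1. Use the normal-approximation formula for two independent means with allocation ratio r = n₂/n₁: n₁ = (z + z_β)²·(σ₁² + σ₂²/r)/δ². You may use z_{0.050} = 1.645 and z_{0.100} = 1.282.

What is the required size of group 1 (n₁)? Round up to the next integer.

n₁ = (z_{α/2} + z_β)² · (σ₁² + σ₂²/r) / δ²
   = (1.645 + 1.282)² · (1.4² + 1.3²/1.5) / 0.3²
   = 8.5673 · (1.96 + 1.1267) / 0.09
   = 8.5673 · 3.0867 / 0.09
   = 293.83
Round up → n₁ = 294; n₂ = r·n₁ = 1.5 × 294 = 441.

n₁ = 294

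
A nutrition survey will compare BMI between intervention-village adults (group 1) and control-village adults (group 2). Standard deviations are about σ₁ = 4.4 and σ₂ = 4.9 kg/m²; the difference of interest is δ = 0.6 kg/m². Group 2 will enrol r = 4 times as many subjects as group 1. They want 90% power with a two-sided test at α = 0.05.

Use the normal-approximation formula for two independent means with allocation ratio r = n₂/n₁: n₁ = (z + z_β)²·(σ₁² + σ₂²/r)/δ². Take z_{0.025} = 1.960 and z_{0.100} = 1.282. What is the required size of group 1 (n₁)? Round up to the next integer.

n₁ = 741

n₁ = (z_{α/2} + z_β)² · (σ₁² + σ₂²/r) / δ²
   = (1.960 + 1.282)² · (4.4² + 4.9²/4) / 0.6²
   = 10.5106 · (19.36 + 6.0025) / 0.36
   = 10.5106 · 25.3625 / 0.36
   = 740.48
Round up → n₁ = 741; n₂ = r·n₁ = 4 × 741 = 2964.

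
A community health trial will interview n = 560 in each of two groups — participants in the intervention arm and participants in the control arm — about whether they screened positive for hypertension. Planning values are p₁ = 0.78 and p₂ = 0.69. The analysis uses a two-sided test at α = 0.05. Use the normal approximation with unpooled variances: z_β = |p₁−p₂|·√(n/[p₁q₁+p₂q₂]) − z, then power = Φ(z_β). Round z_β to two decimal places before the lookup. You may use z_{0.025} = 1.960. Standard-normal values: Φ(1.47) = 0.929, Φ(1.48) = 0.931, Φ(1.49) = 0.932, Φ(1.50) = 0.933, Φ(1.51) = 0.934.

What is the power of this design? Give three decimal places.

z_β = |p₁−p₂|·√(n/[p₁q₁+p₂q₂]) − z_{α/2}
    = 0.09 · √(560/0.3855) − 1.960
    = 0.09 · 38.1138 − 1.960
    = 3.4302 − 1.960 = 1.4702 → 1.47
Power = Φ(1.47) = 0.929.

Power ≈ 0.929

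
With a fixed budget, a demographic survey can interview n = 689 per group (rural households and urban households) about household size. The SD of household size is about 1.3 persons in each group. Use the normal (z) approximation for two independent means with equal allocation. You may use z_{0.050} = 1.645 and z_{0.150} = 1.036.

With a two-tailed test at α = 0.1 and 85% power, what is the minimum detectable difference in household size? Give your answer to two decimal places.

δ = (z_{α/2} + z_β) · √((σ₁²+σ₂²)/n)
  = (1.645 + 1.036) · √(3.38/689)
  = 2.681 · √0.00491
  = 2.681 · 0.0700
  = 0.1878

Minimum detectable difference ≈ 0.19 persons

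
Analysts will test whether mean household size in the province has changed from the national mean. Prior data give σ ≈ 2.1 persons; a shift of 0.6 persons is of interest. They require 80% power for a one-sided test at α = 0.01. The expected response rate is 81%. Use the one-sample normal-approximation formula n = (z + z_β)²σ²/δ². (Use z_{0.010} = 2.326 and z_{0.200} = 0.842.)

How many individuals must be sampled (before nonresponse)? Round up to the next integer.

n = 152

n = (z_α + z_β)² · σ² / δ²
  = (2.326 + 0.842)² · 2.1² / 0.6²
  = 10.0362 · 4.41 / 0.36
  = 122.94
Adjust for 81% response: 122.94 / 0.81 = 151.78.
Round up → n = 152.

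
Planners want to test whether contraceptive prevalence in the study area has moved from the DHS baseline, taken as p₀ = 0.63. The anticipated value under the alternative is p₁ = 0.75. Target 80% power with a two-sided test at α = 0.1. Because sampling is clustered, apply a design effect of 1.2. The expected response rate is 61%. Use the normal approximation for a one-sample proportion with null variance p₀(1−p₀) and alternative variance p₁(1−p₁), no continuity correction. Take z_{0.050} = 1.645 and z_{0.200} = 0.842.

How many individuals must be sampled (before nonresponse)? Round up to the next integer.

n = 184

n = [z_{α/2}·√(p₀q₀) + z_β·√(p₁q₁)]² / (p₁ − p₀)²
  = [1.645·√(0.63·0.37) + 0.842·√(0.75·0.25)]² / (0.12)²
  = [1.645·0.4828 + 0.842·0.4330]² / 0.0144
  = [1.1588]² / 0.0144
  = 93.25
Design effect: 1.2 × 93.25 = 111.90.
Adjust for 61% response: 111.90 / 0.61 = 183.45.
Round up → n = 184.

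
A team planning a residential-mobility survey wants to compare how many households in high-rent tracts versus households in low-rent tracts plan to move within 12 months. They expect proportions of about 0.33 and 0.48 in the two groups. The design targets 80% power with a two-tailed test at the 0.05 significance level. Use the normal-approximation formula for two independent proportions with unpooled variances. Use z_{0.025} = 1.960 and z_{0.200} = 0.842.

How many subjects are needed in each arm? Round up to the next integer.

n = (z_{α/2} + z_β)² · [p₁(1−p₁) + p₂(1−p₂)] / (p₁ − p₂)²
  = (1.960 + 0.842)² · (0.33·0.67 + 0.48·0.52) / (-0.15)²
  = (2.802)² · (0.2211 + 0.2496) / 0.0225
  = 7.8512 · 0.4707 / 0.0225
  = 164.25
Round up → n = 165 per group.

n = 165 per group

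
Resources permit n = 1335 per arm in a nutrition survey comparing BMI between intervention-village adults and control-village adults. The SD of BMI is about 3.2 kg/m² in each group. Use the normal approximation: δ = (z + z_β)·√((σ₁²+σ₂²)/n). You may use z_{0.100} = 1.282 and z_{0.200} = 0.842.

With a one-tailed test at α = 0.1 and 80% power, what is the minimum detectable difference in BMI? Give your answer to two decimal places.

Minimum detectable difference ≈ 0.26 kg/m²

δ = (z_α + z_β) · √((σ₁²+σ₂²)/n)
  = (1.282 + 0.842) · √(20.48/1335)
  = 2.124 · √0.01534
  = 2.124 · 0.1239
  = 0.2631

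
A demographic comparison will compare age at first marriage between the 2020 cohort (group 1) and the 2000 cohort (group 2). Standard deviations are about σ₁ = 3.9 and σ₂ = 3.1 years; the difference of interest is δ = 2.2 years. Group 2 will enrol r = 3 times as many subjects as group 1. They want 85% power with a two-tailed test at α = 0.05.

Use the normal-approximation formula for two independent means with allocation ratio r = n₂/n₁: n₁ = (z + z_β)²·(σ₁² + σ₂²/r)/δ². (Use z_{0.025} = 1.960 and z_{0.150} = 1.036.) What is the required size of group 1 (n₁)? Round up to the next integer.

n₁ = 35

n₁ = (z_{α/2} + z_β)² · (σ₁² + σ₂²/r) / δ²
   = (1.960 + 1.036)² · (3.9² + 3.1²/3) / 2.2²
   = 8.9760 · (15.21 + 3.2033) / 4.84
   = 8.9760 · 18.4133 / 4.84
   = 34.15
Round up → n₁ = 35; n₂ = r·n₁ = 3 × 35 = 105.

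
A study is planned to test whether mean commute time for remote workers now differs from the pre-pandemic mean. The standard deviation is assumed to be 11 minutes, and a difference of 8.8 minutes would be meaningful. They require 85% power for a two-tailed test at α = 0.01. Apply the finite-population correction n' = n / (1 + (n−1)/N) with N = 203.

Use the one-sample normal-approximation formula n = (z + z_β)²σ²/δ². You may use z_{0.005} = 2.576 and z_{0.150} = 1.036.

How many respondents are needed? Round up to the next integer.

n = 19

n = (z_{α/2} + z_β)² · σ² / δ²
  = (2.576 + 1.036)² · 11² / 8.8²
  = 13.0465 · 121 / 77.44
  = 20.39
Finite-population correction (N = 203): 20.39 / (1 + (20.39 − 1)/203) = 18.61.
Round up → n = 19.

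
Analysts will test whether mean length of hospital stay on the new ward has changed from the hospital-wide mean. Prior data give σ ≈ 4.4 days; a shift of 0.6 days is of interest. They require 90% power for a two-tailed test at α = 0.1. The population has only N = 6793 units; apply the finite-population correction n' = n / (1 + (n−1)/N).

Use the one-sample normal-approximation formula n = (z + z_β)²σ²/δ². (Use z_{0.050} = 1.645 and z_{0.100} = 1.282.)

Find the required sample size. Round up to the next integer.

n = 432

n = (z_{α/2} + z_β)² · σ² / δ²
  = (1.645 + 1.282)² · 4.4² / 0.6²
  = 8.5673 · 19.36 / 0.36
  = 460.73
Finite-population correction (N = 6793): 460.73 / (1 + (460.73 − 1)/6793) = 431.53.
Round up → n = 432.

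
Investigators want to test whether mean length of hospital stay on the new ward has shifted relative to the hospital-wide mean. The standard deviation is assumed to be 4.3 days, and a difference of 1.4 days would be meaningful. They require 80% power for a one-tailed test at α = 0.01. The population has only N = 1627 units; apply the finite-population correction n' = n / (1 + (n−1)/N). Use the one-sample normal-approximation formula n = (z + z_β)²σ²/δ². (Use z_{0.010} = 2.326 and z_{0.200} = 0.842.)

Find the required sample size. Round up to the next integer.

n = 90

n = (z_α + z_β)² · σ² / δ²
  = (2.326 + 0.842)² · 4.3² / 1.4²
  = 10.0362 · 18.49 / 1.96
  = 94.68
Finite-population correction (N = 1627): 94.68 / (1 + (94.68 − 1)/1627) = 89.52.
Round up → n = 90.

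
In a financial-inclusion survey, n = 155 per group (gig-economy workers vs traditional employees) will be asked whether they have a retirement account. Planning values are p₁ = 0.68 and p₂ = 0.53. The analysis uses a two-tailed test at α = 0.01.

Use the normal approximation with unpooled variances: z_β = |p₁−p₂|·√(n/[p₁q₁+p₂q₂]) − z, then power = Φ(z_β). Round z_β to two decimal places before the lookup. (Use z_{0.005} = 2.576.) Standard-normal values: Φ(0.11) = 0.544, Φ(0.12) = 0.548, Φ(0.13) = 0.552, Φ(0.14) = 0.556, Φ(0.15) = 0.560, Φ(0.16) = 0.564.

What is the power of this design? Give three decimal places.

Power ≈ 0.564

z_β = |p₁−p₂|·√(n/[p₁q₁+p₂q₂]) − z_{α/2}
    = 0.15 · √(155/0.4667) − 2.576
    = 0.15 · 18.2241 − 2.576
    = 2.7336 − 2.576 = 0.1576 → 0.16
Power = Φ(0.16) = 0.564.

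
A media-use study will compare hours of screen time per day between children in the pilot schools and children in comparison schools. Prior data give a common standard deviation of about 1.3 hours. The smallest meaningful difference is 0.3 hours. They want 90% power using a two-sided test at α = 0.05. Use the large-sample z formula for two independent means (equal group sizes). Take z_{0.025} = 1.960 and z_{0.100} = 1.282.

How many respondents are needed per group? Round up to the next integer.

n = 395 per group

n = (z_{α/2} + z_β)² · (σ₁² + σ₂²) / δ²
  = (1.960 + 1.282)² · (2·1.3² = 3.38) / 0.3²
  = 10.5106 · 3.38 / 0.09
  = 394.73
Round up → n = 395 per group.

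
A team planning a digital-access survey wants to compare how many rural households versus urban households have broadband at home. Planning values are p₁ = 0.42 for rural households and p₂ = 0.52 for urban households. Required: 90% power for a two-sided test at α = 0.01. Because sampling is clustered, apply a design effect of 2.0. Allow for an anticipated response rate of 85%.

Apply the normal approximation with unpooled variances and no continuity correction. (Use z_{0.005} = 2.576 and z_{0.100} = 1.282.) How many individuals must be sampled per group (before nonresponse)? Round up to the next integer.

n = 1728 per group

n = (z_{α/2} + z_β)² · [p₁(1−p₁) + p₂(1−p₂)] / (p₁ − p₂)²
  = (2.576 + 1.282)² · (0.42·0.58 + 0.52·0.48) / (-0.10)²
  = (3.858)² · (0.2436 + 0.2496) / 0.0100
  = 14.8842 · 0.4932 / 0.0100
  = 734.09
Design effect: 2.0 × 734.09 = 1468.17.
Adjust for 85% response: 1468.17 / 0.85 = 1727.26.
Round up → n = 1728 per group.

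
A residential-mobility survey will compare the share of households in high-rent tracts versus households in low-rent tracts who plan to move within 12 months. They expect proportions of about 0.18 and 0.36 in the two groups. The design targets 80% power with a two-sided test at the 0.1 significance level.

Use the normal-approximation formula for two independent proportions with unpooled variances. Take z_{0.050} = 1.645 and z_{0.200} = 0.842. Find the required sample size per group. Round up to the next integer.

n = (z_{α/2} + z_β)² · [p₁(1−p₁) + p₂(1−p₂)] / (p₁ − p₂)²
  = (1.645 + 0.842)² · (0.18·0.82 + 0.36·0.64) / (-0.18)²
  = (2.487)² · (0.1476 + 0.2304) / 0.0324
  = 6.1852 · 0.3780 / 0.0324
  = 72.16
Round up → n = 73 per group.

n = 73 per group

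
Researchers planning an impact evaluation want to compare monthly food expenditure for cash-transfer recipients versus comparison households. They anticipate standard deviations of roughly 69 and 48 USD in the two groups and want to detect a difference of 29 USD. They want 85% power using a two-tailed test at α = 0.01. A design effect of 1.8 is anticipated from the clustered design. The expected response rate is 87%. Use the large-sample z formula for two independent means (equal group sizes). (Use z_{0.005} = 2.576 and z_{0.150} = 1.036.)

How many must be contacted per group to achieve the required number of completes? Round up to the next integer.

n = (z_{α/2} + z_β)² · (σ₁² + σ₂²) / δ²
  = (2.576 + 1.036)² · (69² + 48² = 7065) / 29²
  = 13.0465 · 7065 / 841
  = 109.60
Design effect: 1.8 × 109.60 = 197.28.
Adjust for 87% response: 197.28 / 0.87 = 226.76.
Round up → n = 227 per group.

n = 227 per group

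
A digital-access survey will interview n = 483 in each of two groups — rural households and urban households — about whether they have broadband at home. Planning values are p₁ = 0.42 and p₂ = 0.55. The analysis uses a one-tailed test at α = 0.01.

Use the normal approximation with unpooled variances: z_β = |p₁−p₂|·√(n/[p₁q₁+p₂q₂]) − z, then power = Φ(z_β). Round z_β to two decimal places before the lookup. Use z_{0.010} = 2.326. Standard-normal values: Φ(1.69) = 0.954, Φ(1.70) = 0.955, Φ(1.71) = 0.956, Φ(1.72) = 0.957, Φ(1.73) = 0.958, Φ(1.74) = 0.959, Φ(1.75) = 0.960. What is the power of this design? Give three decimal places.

Power ≈ 0.960

z_β = |p₁−p₂|·√(n/[p₁q₁+p₂q₂]) − z_α
    = 0.13 · √(483/0.4911) − 2.326
    = 0.13 · 31.3609 − 2.326
    = 4.0769 − 2.326 = 1.7509 → 1.75
Power = Φ(1.75) = 0.960.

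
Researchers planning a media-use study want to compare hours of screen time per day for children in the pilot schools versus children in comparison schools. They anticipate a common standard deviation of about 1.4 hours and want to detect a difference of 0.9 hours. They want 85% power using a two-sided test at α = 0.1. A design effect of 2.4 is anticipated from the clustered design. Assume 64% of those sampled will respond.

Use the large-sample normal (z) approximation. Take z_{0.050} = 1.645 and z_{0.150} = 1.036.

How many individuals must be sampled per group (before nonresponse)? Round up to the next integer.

n = (z_{α/2} + z_β)² · (σ₁² + σ₂²) / δ²
  = (1.645 + 1.036)² · (2·1.4² = 3.92) / 0.9²
  = 7.1878 · 3.92 / 0.81
  = 34.79
Design effect: 2.4 × 34.79 = 83.48.
Adjust for 64% response: 83.48 / 0.64 = 130.44.
Round up → n = 131 per group.

n = 131 per group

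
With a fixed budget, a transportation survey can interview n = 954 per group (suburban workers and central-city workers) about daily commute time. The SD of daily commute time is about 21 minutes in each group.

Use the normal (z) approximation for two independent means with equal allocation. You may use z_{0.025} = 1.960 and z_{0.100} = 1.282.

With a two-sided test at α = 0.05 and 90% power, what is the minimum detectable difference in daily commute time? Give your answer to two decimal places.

Minimum detectable difference ≈ 3.12 minutes

δ = (z_{α/2} + z_β) · √((σ₁²+σ₂²)/n)
  = (1.960 + 1.282) · √(882/954)
  = 3.242 · √0.92453
  = 3.242 · 0.9615
  = 3.1173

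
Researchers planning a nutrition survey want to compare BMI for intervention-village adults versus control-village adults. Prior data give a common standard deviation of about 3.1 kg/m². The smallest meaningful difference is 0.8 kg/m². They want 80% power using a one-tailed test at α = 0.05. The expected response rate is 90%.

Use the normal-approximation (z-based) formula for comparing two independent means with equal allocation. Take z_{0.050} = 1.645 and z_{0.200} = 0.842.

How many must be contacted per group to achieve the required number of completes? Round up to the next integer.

n = (z_α + z_β)² · (σ₁² + σ₂²) / δ²
  = (1.645 + 0.842)² · (2·3.1² = 19.22) / 0.8²
  = 6.1852 · 19.22 / 0.64
  = 185.75
Adjust for 90% response: 185.75 / 0.90 = 206.39.
Round up → n = 207 per group.

n = 207 per group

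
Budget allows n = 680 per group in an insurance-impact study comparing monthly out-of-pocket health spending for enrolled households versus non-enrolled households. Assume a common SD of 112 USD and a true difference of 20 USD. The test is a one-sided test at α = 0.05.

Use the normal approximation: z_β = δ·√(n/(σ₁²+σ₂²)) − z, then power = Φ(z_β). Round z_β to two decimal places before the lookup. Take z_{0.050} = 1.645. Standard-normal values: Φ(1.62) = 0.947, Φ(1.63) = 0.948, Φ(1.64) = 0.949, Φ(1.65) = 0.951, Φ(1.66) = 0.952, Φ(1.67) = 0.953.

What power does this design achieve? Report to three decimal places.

z_β = δ·√(n/(σ₁²+σ₂²)) − z_α
    = 20 · √(680/25088) − 1.645
    = 20 · 0.16463 − 1.645
    = 3.2927 − 1.645 = 1.6477 → 1.65
Power = Φ(1.65) = 0.951.

Power ≈ 0.951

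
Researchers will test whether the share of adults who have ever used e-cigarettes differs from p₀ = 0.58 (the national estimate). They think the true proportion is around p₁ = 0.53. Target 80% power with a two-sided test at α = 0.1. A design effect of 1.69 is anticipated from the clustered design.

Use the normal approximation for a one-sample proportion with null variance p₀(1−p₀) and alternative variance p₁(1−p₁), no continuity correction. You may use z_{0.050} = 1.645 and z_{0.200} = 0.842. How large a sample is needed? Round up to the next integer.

n = [z_{α/2}·√(p₀q₀) + z_β·√(p₁q₁)]² / (p₁ − p₀)²
  = [1.645·√(0.58·0.42) + 0.842·√(0.53·0.47)]² / (-0.05)²
  = [1.645·0.4936 + 0.842·0.4991]² / 0.0025
  = [1.2321]² / 0.0025
  = 607.27
Design effect: 1.69 × 607.27 = 1026.29.
Round up → n = 1027.

n = 1027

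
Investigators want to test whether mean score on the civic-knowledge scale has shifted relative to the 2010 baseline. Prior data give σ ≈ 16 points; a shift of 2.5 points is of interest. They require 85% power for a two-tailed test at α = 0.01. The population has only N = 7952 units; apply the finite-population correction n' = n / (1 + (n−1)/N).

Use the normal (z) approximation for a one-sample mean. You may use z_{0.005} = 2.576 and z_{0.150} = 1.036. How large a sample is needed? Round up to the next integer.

n = (z_{α/2} + z_β)² · σ² / δ²
  = (2.576 + 1.036)² · 16² / 2.5²
  = 13.0465 · 256 / 6.25
  = 534.39
Finite-population correction (N = 7952): 534.39 / (1 + (534.39 − 1)/7952) = 500.80.
Round up → n = 501.

n = 501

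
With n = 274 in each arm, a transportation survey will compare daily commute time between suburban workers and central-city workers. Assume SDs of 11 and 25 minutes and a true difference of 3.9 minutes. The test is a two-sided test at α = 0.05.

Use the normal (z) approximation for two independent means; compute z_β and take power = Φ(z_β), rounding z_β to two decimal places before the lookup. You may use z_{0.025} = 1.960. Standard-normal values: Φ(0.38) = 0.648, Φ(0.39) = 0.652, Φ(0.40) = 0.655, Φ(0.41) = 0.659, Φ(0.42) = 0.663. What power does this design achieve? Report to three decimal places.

z_β = δ·√(n/(σ₁²+σ₂²)) − z_{α/2}
    = 3.9 · √(274/746) − 1.960
    = 3.9 · 0.60605 − 1.960
    = 2.3636 − 1.960 = 0.4036 → 0.40
Power = Φ(0.40) = 0.655.

Power ≈ 0.655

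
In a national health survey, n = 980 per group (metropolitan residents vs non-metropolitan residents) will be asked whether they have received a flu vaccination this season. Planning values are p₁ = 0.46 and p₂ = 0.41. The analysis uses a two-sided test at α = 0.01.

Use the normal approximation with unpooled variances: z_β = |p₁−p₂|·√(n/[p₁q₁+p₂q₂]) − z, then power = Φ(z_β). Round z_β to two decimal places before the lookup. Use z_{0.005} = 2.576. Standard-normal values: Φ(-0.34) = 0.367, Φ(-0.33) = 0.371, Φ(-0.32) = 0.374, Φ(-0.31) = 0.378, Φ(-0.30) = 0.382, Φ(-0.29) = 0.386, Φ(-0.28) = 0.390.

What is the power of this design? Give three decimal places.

Power ≈ 0.367

z_β = |p₁−p₂|·√(n/[p₁q₁+p₂q₂]) − z_{α/2}
    = 0.05 · √(980/0.4903) − 2.576
    = 0.05 · 44.7077 − 2.576
    = 2.2354 − 2.576 = -0.3406 → -0.34
Power = Φ(-0.34) = 0.367.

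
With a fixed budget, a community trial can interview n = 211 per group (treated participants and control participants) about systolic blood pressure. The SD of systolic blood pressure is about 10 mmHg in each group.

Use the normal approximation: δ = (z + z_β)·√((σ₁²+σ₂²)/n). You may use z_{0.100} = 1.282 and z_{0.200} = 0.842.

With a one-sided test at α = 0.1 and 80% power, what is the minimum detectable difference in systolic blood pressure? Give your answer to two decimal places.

Minimum detectable difference ≈ 2.07 mmHg

δ = (z_α + z_β) · √((σ₁²+σ₂²)/n)
  = (1.282 + 0.842) · √(200/211)
  = 2.124 · √0.94787
  = 2.124 · 0.9736
  = 2.0679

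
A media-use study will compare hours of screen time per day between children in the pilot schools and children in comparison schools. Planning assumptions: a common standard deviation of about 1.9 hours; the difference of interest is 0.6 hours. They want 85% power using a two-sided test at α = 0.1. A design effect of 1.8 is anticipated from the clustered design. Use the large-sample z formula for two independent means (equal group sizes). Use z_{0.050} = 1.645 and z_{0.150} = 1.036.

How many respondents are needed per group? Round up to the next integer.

n = 260 per group

n = (z_{α/2} + z_β)² · (σ₁² + σ₂²) / δ²
  = (1.645 + 1.036)² · (2·1.9² = 7.22) / 0.6²
  = 7.1878 · 7.22 / 0.36
  = 144.15
Design effect: 1.8 × 144.15 = 259.48.
Round up → n = 260 per group.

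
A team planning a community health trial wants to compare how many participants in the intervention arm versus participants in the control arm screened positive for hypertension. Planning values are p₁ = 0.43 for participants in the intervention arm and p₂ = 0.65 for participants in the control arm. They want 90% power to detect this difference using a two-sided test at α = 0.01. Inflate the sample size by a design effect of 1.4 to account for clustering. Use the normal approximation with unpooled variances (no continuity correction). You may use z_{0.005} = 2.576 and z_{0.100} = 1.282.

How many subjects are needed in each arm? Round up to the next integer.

n = 204 per group

n = (z_{α/2} + z_β)² · [p₁(1−p₁) + p₂(1−p₂)] / (p₁ − p₂)²
  = (2.576 + 1.282)² · (0.43·0.57 + 0.65·0.35) / (-0.22)²
  = (3.858)² · (0.2451 + 0.2275) / 0.0484
  = 14.8842 · 0.4726 / 0.0484
  = 145.34
Design effect: 1.4 × 145.34 = 203.47.
Round up → n = 204 per group.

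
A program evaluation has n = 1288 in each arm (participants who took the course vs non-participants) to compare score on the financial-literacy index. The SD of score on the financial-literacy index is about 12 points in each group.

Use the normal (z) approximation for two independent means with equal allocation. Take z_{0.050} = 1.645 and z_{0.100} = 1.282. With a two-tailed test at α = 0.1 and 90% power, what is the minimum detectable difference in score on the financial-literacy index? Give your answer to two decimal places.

Minimum detectable difference ≈ 1.38 points

δ = (z_{α/2} + z_β) · √((σ₁²+σ₂²)/n)
  = (1.645 + 1.282) · √(288/1288)
  = 2.927 · √0.2236
  = 2.927 · 0.4729
  = 1.3841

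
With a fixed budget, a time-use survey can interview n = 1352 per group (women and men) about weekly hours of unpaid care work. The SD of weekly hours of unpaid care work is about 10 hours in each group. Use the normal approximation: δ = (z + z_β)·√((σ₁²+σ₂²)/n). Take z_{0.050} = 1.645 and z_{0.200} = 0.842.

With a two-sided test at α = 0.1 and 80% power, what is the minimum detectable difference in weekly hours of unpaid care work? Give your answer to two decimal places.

δ = (z_{α/2} + z_β) · √((σ₁²+σ₂²)/n)
  = (1.645 + 0.842) · √(200/1352)
  = 2.487 · √0.14793
  = 2.487 · 0.3846
  = 0.9565

Minimum detectable difference ≈ 0.96 hours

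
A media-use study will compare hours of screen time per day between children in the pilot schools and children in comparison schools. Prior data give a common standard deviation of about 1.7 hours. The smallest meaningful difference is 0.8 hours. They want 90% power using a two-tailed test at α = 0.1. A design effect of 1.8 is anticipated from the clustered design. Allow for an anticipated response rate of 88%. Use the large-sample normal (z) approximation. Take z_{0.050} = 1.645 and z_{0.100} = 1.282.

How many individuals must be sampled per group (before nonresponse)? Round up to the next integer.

n = 159 per group

n = (z_{α/2} + z_β)² · (σ₁² + σ₂²) / δ²
  = (1.645 + 1.282)² · (2·1.7² = 5.78) / 0.8²
  = 8.5673 · 5.78 / 0.64
  = 77.37
Design effect: 1.8 × 77.37 = 139.27.
Adjust for 88% response: 139.27 / 0.88 = 158.26.
Round up → n = 159 per group.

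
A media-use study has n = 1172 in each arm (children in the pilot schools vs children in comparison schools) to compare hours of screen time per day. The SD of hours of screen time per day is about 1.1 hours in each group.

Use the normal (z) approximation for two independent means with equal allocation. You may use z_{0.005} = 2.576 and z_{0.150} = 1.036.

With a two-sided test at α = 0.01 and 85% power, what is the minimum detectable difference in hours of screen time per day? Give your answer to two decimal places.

δ = (z_{α/2} + z_β) · √((σ₁²+σ₂²)/n)
  = (2.576 + 1.036) · √(2.42/1172)
  = 3.612 · √0.00206
  = 3.612 · 0.0454
  = 0.1641

Minimum detectable difference ≈ 0.16 hours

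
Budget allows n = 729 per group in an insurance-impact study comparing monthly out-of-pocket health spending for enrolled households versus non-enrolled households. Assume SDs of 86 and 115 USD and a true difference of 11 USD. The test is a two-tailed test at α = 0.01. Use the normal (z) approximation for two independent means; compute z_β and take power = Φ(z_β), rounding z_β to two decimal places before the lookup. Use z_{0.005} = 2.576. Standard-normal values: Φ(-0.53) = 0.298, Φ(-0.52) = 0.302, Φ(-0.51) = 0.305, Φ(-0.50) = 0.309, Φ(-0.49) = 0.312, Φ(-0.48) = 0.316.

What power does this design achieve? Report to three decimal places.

Power ≈ 0.305

z_β = δ·√(n/(σ₁²+σ₂²)) − z_{α/2}
    = 11 · √(729/20621) − 2.576
    = 11 · 0.18802 − 2.576
    = 2.0682 − 2.576 = -0.5078 → -0.51
Power = Φ(-0.51) = 0.305.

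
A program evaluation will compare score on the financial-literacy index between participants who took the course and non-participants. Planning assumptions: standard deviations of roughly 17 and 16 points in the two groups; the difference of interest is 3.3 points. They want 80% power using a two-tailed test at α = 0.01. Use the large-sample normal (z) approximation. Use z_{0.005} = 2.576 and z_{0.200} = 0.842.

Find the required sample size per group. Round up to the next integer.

n = 585 per group

n = (z_{α/2} + z_β)² · (σ₁² + σ₂²) / δ²
  = (2.576 + 0.842)² · (17² + 16² = 545) / 3.3²
  = 11.6827 · 545 / 10.89
  = 584.67
Round up → n = 585 per group.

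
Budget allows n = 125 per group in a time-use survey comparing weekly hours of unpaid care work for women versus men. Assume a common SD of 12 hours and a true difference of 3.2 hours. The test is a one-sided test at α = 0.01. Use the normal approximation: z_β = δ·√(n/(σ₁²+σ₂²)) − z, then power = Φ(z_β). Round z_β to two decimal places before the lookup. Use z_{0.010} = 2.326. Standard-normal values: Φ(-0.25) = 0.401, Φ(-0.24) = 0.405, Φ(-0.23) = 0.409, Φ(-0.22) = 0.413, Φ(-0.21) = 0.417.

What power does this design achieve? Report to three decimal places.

z_β = δ·√(n/(σ₁²+σ₂²)) − z_α
    = 3.2 · √(125/288) − 2.326
    = 3.2 · 0.65881 − 2.326
    = 2.1082 − 2.326 = -0.2178 → -0.22
Power = Φ(-0.22) = 0.413.

Power ≈ 0.413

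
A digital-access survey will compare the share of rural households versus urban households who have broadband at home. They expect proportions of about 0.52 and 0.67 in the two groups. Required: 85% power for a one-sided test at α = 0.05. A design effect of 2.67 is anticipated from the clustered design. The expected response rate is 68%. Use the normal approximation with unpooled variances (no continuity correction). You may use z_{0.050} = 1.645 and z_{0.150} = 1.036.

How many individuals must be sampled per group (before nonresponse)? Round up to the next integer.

n = 591 per group

n = (z_α + z_β)² · [p₁(1−p₁) + p₂(1−p₂)] / (p₁ − p₂)²
  = (1.645 + 1.036)² · (0.52·0.48 + 0.67·0.33) / (-0.15)²
  = (2.681)² · (0.2496 + 0.2211) / 0.0225
  = 7.1878 · 0.4707 / 0.0225
  = 150.37
Design effect: 2.67 × 150.37 = 401.48.
Adjust for 68% response: 401.48 / 0.68 = 590.42.
Round up → n = 591 per group.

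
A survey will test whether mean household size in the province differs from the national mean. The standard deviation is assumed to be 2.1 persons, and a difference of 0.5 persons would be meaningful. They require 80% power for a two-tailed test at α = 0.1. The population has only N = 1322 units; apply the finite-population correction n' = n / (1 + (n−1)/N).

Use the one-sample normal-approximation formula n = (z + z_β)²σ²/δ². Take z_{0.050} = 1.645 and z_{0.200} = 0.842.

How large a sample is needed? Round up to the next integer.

n = (z_{α/2} + z_β)² · σ² / δ²
  = (1.645 + 0.842)² · 2.1² / 0.5²
  = 6.1852 · 4.41 / 0.25
  = 109.11
Finite-population correction (N = 1322): 109.11 / (1 + (109.11 − 1)/1322) = 100.86.
Round up → n = 101.

n = 101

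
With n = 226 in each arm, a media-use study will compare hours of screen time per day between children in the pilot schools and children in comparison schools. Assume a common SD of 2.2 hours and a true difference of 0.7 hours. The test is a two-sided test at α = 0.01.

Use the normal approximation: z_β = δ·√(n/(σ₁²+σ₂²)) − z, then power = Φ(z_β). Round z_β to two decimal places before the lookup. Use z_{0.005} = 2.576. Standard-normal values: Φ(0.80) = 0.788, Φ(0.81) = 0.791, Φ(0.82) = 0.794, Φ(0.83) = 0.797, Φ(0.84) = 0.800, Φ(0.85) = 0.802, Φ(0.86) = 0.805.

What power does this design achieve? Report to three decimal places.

Power ≈ 0.791

z_β = δ·√(n/(σ₁²+σ₂²)) − z_{α/2}
    = 0.7 · √(226/9.68) − 2.576
    = 0.7 · 4.83188 − 2.576
    = 3.3823 − 2.576 = 0.8063 → 0.81
Power = Φ(0.81) = 0.791.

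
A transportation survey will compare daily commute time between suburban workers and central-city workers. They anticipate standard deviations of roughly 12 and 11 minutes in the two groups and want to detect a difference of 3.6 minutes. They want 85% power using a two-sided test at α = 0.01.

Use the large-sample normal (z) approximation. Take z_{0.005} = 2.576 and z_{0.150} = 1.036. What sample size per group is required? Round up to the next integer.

n = (z_{α/2} + z_β)² · (σ₁² + σ₂²) / δ²
  = (2.576 + 1.036)² · (12² + 11² = 265) / 3.6²
  = 13.0465 · 265 / 12.96
  = 266.77
Round up → n = 267 per group.

n = 267 per group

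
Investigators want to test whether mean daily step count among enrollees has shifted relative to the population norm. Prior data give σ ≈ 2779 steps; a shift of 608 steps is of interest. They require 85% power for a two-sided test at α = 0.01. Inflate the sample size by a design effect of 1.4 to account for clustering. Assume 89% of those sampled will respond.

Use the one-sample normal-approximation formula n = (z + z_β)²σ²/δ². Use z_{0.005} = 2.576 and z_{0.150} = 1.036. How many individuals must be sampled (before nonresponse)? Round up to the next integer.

n = (z_{α/2} + z_β)² · σ² / δ²
  = (2.576 + 1.036)² · 2779² / 608²
  = 13.0465 · 7722841 / 369664
  = 272.56
Design effect: 1.4 × 272.56 = 381.59.
Adjust for 89% response: 381.59 / 0.89 = 428.75.
Round up → n = 429.

n = 429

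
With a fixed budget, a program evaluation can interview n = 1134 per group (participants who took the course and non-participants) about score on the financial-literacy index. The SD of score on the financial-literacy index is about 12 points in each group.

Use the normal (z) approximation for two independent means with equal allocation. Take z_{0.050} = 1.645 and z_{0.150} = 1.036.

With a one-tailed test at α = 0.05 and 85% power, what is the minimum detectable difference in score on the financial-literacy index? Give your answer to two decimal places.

Minimum detectable difference ≈ 1.35 points

δ = (z_α + z_β) · √((σ₁²+σ₂²)/n)
  = (1.645 + 1.036) · √(288/1134)
  = 2.681 · √0.25397
  = 2.681 · 0.5040
  = 1.3511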